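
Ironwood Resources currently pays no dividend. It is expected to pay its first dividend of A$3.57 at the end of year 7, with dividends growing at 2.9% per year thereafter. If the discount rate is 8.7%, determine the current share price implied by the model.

A$37.31

Deferred-dividend DDM. At t=6 the remaining stream is a growing perpetuity with first payment D_7 = 3.57.
V_6 = D_7/(r−g) = 3.57/(0.087−0.029) = 61.5517
P₀ = V_6/(1+r)^6 = 61.5517/(1+0.087)^6 = 37.3132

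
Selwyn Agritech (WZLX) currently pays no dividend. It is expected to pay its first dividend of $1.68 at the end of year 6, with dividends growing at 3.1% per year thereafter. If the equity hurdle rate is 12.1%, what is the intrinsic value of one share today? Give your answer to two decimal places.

Deferred-dividend DDM. At t=5 the remaining stream is a growing perpetuity with first payment D_6 = 1.68.
V_5 = D_6/(r−g) = 1.68/(0.121−0.031) = 18.6667
P₀ = V_5/(1+r)^5 = 18.6667/(1+0.121)^5 = 10.5448

$10.54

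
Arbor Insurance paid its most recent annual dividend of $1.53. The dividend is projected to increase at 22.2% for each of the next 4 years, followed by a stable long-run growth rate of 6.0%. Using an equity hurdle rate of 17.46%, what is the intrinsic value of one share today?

$23.34

Two-stage DDM. Project D₁…D_4 at 0.222, terminal growth 0.06, discount at r = 0.1746.
D_1 = 1.8697
D_2 = 2.2847
D_3 = 2.7919
D_4 = 3.4117
Terminal value at t=4: TV = D_5/(r−g) = 3.6164/(0.1746−0.06) = 31.5571
P₀ = 1.8697/(1+0.1746)^1 + 2.2847/(1+0.1746)^2 + 2.7919/(1+0.1746)^3 + 3.4117/(1+0.1746)^4 + 31.5571/(1+0.1746)^4 = 23.3410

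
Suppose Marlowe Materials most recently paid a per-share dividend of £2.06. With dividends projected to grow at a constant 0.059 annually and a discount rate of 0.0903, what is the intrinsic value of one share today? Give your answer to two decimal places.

£69.70

Gordon growth model: P₀ = D₁/(r − g). D₁ = 2.06 × (1 + 0.059) = 2.1815.
P₀ = 2.1815 / (0.0903 − 0.059) = 2.1815 / 0.0313 = 69.6978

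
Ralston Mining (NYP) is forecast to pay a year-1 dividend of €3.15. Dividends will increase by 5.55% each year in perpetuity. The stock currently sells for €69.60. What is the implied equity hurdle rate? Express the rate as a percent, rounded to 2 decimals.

10.08%

Rearranging the constant-growth DDM: r = D₁/P₀ + g.
r = 3.1500 / 69.60 + 0.0555 = 0.04526 + 0.0555 = 0.10076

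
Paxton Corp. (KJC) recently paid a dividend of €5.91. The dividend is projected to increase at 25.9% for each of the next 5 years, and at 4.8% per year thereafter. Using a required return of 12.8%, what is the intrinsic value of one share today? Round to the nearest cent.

Two-stage DDM. Project D₁…D_5 at 0.259, terminal growth 0.048, discount at r = 0.128.
D_1 = 7.4407
D_2 = 9.3678
D_3 = 11.7941
D_4 = 14.8488
D_5 = 18.6946
Terminal value at t=5: TV = D_6/(r−g) = 19.5919/(0.128−0.048) = 244.8992
P₀ = 7.4407/(1+0.128)^1 + 9.3678/(1+0.128)^2 + 11.7941/(1+0.128)^3 + 14.8488/(1+0.128)^4 + 18.6946/(1+0.128)^5 + 244.8992/(1+0.128)^5 = 175.6890

€175.69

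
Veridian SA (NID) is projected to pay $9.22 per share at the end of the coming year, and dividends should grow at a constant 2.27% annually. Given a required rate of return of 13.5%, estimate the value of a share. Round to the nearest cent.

Gordon growth model: P₀ = D₁/(r − g), with D₁ = 9.22 given directly.
P₀ = 9.2200 / (0.135 − 0.0227) = 9.2200 / 0.1123 = 82.1015

$82.10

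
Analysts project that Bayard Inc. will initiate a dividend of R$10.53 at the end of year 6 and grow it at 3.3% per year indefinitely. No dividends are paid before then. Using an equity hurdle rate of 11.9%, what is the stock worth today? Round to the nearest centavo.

Deferred-dividend DDM. At t=5 the remaining stream is a growing perpetuity with first payment D_6 = 10.53.
V_5 = D_6/(r−g) = 10.53/(0.119−0.033) = 122.4419
P₀ = V_5/(1+r)^5 = 122.4419/(1+0.119)^5 = 69.7878

R$69.79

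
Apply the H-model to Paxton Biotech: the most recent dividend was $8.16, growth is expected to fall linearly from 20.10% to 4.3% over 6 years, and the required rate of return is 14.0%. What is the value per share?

H-model: P₀ = D₀[(1+g_L) + H(g_S−g_L)]/(r−g_L), with H = 6/2 = 3.
P₀ = 8.16 × [(1+0.043) + 3×(0.201−0.043)] / (0.14−0.043)
   = 8.16 × 1.5170 / 0.097 = 127.6157

$127.62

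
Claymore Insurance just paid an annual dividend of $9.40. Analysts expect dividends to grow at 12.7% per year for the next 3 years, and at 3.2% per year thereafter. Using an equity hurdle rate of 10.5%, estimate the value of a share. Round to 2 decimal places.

$170.32

Two-stage DDM. Project D₁…D_3 at 0.127, terminal growth 0.032, discount at r = 0.105.
D_1 = 10.5938
D_2 = 11.9392
D_3 = 13.4555
Terminal value at t=3: TV = D_4/(r−g) = 13.8861/(0.105−0.032) = 190.2201
P₀ = 10.5938/(1+0.105)^1 + 11.9392/(1+0.105)^2 + 13.4555/(1+0.105)^3 + 190.2201/(1+0.105)^3 = 170.3218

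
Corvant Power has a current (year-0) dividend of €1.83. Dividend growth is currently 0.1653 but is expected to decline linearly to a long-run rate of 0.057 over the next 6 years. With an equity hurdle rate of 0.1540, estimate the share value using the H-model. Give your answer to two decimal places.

€26.07

H-model: P₀ = D₀[(1+g_L) + H(g_S−g_L)]/(r−g_L), with H = 6/2 = 3.
P₀ = 1.83 × [(1+0.057) + 3×(0.1653−0.057)] / (0.154−0.057)
   = 1.83 × 1.3819 / 0.097 = 26.0709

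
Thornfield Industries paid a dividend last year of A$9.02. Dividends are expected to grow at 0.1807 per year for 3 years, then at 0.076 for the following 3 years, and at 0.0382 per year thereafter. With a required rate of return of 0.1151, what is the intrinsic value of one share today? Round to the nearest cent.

Three-stage DDM. Project D₁…D_6; terminal Gordon value at t=6 with g = 0.0382; discount at r = 0.1151.
D_1 = 10.6499
D_2 = 12.5744
D_3 = 14.8465
D_4 = 15.9749
D_5 = 17.1890
D_6 = 18.4953
TV_6 = 19.2018/(0.1151−0.0382) = 249.6990
P₀ = Σ Dₜ/(1+r)ᵗ + TV_6/(1+r)^6 = 190.1697

A$190.17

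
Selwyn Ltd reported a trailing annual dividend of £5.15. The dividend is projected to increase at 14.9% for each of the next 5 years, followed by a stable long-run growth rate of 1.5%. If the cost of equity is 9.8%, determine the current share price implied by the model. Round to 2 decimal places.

Two-stage DDM. Project D₁…D_5 at 0.149, terminal growth 0.015, discount at r = 0.098.
D_1 = 5.9174
D_2 = 6.7990
D_3 = 7.8121
D_4 = 8.9761
D_5 = 10.3135
Terminal value at t=5: TV = D_6/(r−g) = 10.4682/(0.098−0.015) = 126.1233
P₀ = 5.9174/(1+0.098)^1 + 6.7990/(1+0.098)^2 + 7.8121/(1+0.098)^3 + 8.9761/(1+0.098)^4 + 10.3135/(1+0.098)^5 + 126.1233/(1+0.098)^5 = 108.5967

£108.60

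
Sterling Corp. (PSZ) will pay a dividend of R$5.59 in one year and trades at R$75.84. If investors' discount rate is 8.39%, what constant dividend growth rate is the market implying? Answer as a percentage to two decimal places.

From P₀ = D₁/(r − g), the implied growth is g = r − D₁/P₀.
g = 0.0839 − 5.59/75.84 = 0.0839 − 0.07371 = 0.01019

1.02%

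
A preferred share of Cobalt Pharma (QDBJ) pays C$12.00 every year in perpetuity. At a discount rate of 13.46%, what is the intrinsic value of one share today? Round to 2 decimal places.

Zero-growth DDM (perpetuity): P₀ = D/r = 12.00 / 0.1346 = 89.1530

C$89.15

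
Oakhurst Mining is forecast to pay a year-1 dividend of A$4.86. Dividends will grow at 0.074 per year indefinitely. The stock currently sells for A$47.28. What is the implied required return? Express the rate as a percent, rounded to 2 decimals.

Rearranging the constant-growth DDM: r = D₁/P₀ + g.
r = 4.8600 / 47.28 + 0.074 = 0.10279 + 0.074 = 0.17679

17.68%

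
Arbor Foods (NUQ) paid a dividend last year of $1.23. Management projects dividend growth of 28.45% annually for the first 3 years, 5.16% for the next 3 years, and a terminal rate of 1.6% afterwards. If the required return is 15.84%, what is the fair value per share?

Three-stage DDM. Project D₁…D_6; terminal Gordon value at t=6 with g = 0.016; discount at r = 0.1584.
D_1 = 1.5799
D_2 = 2.0294
D_3 = 2.6068
D_4 = 2.7413
D_5 = 2.8828
D_6 = 3.0315
TV_6 = 3.0800/(0.1584−0.016) = 21.6293
P₀ = Σ Dₜ/(1+r)ᵗ + TV_6/(1+r)^6 = 17.6637

$17.66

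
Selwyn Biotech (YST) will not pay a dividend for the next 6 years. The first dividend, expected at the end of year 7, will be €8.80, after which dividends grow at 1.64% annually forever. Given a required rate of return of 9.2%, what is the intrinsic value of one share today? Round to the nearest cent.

€68.65

Deferred-dividend DDM. At t=6 the remaining stream is a growing perpetuity with first payment D_7 = 8.80.
V_6 = D_7/(r−g) = 8.80/(0.092−0.0164) = 116.4021
P₀ = V_6/(1+r)^6 = 116.4021/(1+0.092)^6 = 68.6476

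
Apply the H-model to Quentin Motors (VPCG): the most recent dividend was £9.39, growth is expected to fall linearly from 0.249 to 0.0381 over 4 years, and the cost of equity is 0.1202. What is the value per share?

H-model: P₀ = D₀[(1+g_L) + H(g_S−g_L)]/(r−g_L), with H = 4/2 = 2.
P₀ = 9.39 × [(1+0.0381) + 2×(0.249−0.0381)] / (0.1202−0.0381)
   = 9.39 × 1.4599 / 0.0821 = 166.9727

£166.97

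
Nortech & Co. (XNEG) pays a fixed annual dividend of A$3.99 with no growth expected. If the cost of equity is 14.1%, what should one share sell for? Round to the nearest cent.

A$28.30

Zero-growth DDM (perpetuity): P₀ = D/r = 3.99 / 0.141 = 28.2979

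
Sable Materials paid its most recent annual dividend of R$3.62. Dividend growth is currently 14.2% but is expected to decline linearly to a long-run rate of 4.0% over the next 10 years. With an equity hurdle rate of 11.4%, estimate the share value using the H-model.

R$75.82

H-model: P₀ = D₀[(1+g_L) + H(g_S−g_L)]/(r−g_L), with H = 10/2 = 5.
P₀ = 3.62 × [(1+0.04) + 5×(0.142−0.04)] / (0.114−0.04)
   = 3.62 × 1.5500 / 0.074 = 75.8243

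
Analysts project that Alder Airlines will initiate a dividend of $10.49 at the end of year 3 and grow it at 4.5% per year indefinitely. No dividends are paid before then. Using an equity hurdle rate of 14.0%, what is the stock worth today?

$84.97

Deferred-dividend DDM. At t=2 the remaining stream is a growing perpetuity with first payment D_3 = 10.49.
V_2 = D_3/(r−g) = 10.49/(0.14−0.045) = 110.4211
P₀ = V_2/(1+r)^2 = 110.4211/(1+0.14)^2 = 84.9654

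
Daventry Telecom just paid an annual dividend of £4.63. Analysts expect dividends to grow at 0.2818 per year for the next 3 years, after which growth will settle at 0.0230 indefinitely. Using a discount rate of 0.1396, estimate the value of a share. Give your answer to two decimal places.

Two-stage DDM. Project D₁…D_3 at 0.2818, terminal growth 0.023, discount at r = 0.1396.
D_1 = 5.9347
D_2 = 7.6071
D_3 = 9.7508
Terminal value at t=3: TV = D_4/(r−g) = 9.9751/(0.1396−0.023) = 85.5498
P₀ = 5.9347/(1+0.1396)^1 + 7.6071/(1+0.1396)^2 + 9.7508/(1+0.1396)^3 + 85.5498/(1+0.1396)^3 = 75.4582

£75.46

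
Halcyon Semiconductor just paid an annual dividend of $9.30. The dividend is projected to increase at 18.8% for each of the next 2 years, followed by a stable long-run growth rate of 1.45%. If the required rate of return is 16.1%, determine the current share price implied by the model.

Two-stage DDM. Project D₁…D_2 at 0.188, terminal growth 0.0145, discount at r = 0.161.
D_1 = 11.0484
D_2 = 13.1255
Terminal value at t=2: TV = D_3/(r−g) = 13.3158/(0.161−0.0145) = 90.8930
P₀ = 11.0484/(1+0.161)^1 + 13.1255/(1+0.161)^2 + 90.8930/(1+0.161)^2 = 86.6858

$86.69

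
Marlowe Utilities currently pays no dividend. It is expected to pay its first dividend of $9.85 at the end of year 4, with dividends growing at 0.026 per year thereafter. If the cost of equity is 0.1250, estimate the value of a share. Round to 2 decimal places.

Deferred-dividend DDM. At t=3 the remaining stream is a growing perpetuity with first payment D_4 = 9.85.
V_3 = D_4/(r−g) = 9.85/(0.125−0.026) = 99.4949
P₀ = V_3/(1+r)^3 = 99.4949/(1+0.125)^3 = 69.8785

$69.88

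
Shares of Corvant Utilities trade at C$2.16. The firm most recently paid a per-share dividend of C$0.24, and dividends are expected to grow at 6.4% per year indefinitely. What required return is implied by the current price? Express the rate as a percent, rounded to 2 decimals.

Rearranging the constant-growth DDM: r = D₁/P₀ + g.
D₁ = 0.24 × (1 + 0.064) = 0.2554.
r = 0.2554 / 2.16 + 0.064 = 0.11822 + 0.064 = 0.18222

18.22%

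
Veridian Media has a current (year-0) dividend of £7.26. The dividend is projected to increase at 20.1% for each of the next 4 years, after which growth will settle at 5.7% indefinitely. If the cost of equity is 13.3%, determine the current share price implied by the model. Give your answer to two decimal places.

Two-stage DDM. Project D₁…D_4 at 0.201, terminal growth 0.057, discount at r = 0.133.
D_1 = 8.7193
D_2 = 10.4718
D_3 = 12.5767
D_4 = 15.1046
Terminal value at t=4: TV = D_5/(r−g) = 15.9655/(0.133−0.057) = 210.0729
P₀ = 8.7193/(1+0.133)^1 + 10.4718/(1+0.133)^2 + 12.5767/(1+0.133)^3 + 15.1046/(1+0.133)^4 + 210.0729/(1+0.133)^4 = 161.1492

£161.15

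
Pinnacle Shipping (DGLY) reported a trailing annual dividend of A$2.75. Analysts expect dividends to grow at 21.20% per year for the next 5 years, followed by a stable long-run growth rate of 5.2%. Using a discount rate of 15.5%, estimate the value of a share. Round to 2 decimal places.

A$51.66

Two-stage DDM. Project D₁…D_5 at 0.212, terminal growth 0.052, discount at r = 0.155.
D_1 = 3.3330
D_2 = 4.0396
D_3 = 4.8960
D_4 = 5.9339
D_5 = 7.1919
Terminal value at t=5: TV = D_6/(r−g) = 7.5659/(0.155−0.052) = 73.4555
P₀ = 3.3330/(1+0.155)^1 + 4.0396/(1+0.155)^2 + 4.8960/(1+0.155)^3 + 5.9339/(1+0.155)^4 + 7.1919/(1+0.155)^5 + 73.4555/(1+0.155)^5 = 51.6614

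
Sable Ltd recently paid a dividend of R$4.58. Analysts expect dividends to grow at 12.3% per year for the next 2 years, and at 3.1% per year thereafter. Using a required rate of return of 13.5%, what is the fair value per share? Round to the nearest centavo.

Two-stage DDM. Project D₁…D_2 at 0.123, terminal growth 0.031, discount at r = 0.135.
D_1 = 5.1433
D_2 = 5.7760
Terminal value at t=2: TV = D_3/(r−g) = 5.9550/(0.135−0.031) = 57.2599
P₀ = 5.1433/(1+0.135)^1 + 5.7760/(1+0.135)^2 + 57.2599/(1+0.135)^2 = 53.4639

R$53.46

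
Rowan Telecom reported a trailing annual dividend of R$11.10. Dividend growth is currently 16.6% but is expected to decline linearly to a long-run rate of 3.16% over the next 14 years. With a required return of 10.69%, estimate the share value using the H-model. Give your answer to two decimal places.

R$290.75

H-model: P₀ = D₀[(1+g_L) + H(g_S−g_L)]/(r−g_L), with H = 14/2 = 7.
P₀ = 11.10 × [(1+0.0316) + 7×(0.166−0.0316)] / (0.1069−0.0316)
   = 11.10 × 1.9724 / 0.0753 = 290.7522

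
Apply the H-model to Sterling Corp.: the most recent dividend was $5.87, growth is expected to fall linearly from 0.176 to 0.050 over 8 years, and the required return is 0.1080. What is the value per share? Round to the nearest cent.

H-model: P₀ = D₀[(1+g_L) + H(g_S−g_L)]/(r−g_L), with H = 8/2 = 4.
P₀ = 5.87 × [(1+0.05) + 4×(0.176−0.05)] / (0.108−0.05)
   = 5.87 × 1.5540 / 0.058 = 157.2755

$157.28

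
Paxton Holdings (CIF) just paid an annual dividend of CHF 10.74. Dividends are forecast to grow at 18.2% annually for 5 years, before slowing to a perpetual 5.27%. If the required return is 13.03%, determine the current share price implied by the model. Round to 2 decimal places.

Two-stage DDM. Project D₁…D_5 at 0.182, terminal growth 0.0527, discount at r = 0.1303.
D_1 = 12.6947
D_2 = 15.0051
D_3 = 17.7360
D_4 = 20.9640
D_5 = 24.7795
Terminal value at t=5: TV = D_6/(r−g) = 26.0853/(0.1303−0.0527) = 336.1511
P₀ = 12.6947/(1+0.1303)^1 + 15.0051/(1+0.1303)^2 + 17.7360/(1+0.1303)^3 + 20.9640/(1+0.1303)^4 + 24.7795/(1+0.1303)^5 + 336.1511/(1+0.1303)^5 = 243.7412

CHF 243.74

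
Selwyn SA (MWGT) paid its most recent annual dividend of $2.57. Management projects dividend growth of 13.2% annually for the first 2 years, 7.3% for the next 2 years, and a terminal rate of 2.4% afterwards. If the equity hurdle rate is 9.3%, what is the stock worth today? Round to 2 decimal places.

$50.21

Three-stage DDM. Project D₁…D_4; terminal Gordon value at t=4 with g = 0.024; discount at r = 0.093.
D_1 = 2.9092
D_2 = 3.2933
D_3 = 3.5337
D_4 = 3.7916
TV_4 = 3.8826/(0.093−0.024) = 56.2699
P₀ = Σ Dₜ/(1+r)ᵗ + TV_4/(1+r)^4 = 50.2085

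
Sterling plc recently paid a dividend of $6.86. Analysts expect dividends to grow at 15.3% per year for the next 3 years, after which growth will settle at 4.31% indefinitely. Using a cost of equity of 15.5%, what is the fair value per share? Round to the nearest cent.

Two-stage DDM. Project D₁…D_3 at 0.153, terminal growth 0.0431, discount at r = 0.155.
D_1 = 7.9096
D_2 = 9.1197
D_3 = 10.5151
Terminal value at t=3: TV = D_4/(r−g) = 10.9683/(0.155−0.0431) = 98.0185
P₀ = 7.9096/(1+0.155)^1 + 9.1197/(1+0.155)^2 + 10.5151/(1+0.155)^3 + 98.0185/(1+0.155)^3 = 84.1242

$84.12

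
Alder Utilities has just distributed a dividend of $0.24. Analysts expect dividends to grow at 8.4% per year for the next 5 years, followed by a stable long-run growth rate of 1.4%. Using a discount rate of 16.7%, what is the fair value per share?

$2.07

Two-stage DDM. Project D₁…D_5 at 0.084, terminal growth 0.014, discount at r = 0.167.
D_1 = 0.2602
D_2 = 0.2820
D_3 = 0.3057
D_4 = 0.3314
D_5 = 0.3592
Terminal value at t=5: TV = D_6/(r−g) = 0.3642/(0.167−0.014) = 2.3807
P₀ = 0.2602/(1+0.167)^1 + 0.2820/(1+0.167)^2 + 0.3057/(1+0.167)^3 + 0.3314/(1+0.167)^4 + 0.3592/(1+0.167)^5 + 2.3807/(1+0.167)^5 = 2.0669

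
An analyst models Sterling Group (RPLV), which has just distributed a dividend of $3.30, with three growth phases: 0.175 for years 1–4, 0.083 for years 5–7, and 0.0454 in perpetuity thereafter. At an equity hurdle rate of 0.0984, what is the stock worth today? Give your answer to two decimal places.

Three-stage DDM. Project D₁…D_7; terminal Gordon value at t=7 with g = 0.0454; discount at r = 0.0984.
D_1 = 3.8775
D_2 = 4.5561
D_3 = 5.3534
D_4 = 6.2902
D_5 = 6.8123
D_6 = 7.3777
D_7 = 7.9901
TV_7 = 8.3528/(0.0984−0.0454) = 157.6004
P₀ = Σ Dₜ/(1+r)ᵗ + TV_7/(1+r)^7 = 109.9737

$109.97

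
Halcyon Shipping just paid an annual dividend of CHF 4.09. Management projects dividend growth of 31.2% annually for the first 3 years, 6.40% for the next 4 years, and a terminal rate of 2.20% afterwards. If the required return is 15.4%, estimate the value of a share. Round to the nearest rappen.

Three-stage DDM. Project D₁…D_7; terminal Gordon value at t=7 with g = 0.022; discount at r = 0.154.
D_1 = 5.3661
D_2 = 7.0403
D_3 = 9.2369
D_4 = 9.8280
D_5 = 10.4570
D_6 = 11.1263
D_7 = 11.8384
TV_7 = 12.0988/(0.154−0.022) = 91.6576
P₀ = Σ Dₜ/(1+r)ᵗ + TV_7/(1+r)^7 = 69.2830

CHF 69.28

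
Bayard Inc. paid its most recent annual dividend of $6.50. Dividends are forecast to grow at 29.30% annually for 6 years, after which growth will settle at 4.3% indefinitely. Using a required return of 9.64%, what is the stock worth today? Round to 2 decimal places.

Two-stage DDM. Project D₁…D_6 at 0.293, terminal growth 0.043, discount at r = 0.0964.
D_1 = 8.4045
D_2 = 10.8670
D_3 = 14.0511
D_4 = 18.1680
D_5 = 23.4912
D_6 = 30.3742
Terminal value at t=6: TV = D_7/(r−g) = 31.6803/(0.0964−0.043) = 593.2634
P₀ = 8.4045/(1+0.0964)^1 + 10.8670/(1+0.0964)^2 + 14.0511/(1+0.0964)^3 + 18.1680/(1+0.0964)^4 + 23.4912/(1+0.0964)^5 + 30.3742/(1+0.0964)^6 + 593.2634/(1+0.0964)^6 = 413.7863

$413.79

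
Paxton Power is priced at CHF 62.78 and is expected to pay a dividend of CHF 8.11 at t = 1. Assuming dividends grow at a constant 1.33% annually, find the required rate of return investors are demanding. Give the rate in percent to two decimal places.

Rearranging the constant-growth DDM: r = D₁/P₀ + g.
r = 8.1100 / 62.78 + 0.0133 = 0.12918 + 0.0133 = 0.14248

14.25%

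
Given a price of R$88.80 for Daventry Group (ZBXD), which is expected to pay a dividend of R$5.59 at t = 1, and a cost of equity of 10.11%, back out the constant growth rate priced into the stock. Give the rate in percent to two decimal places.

From P₀ = D₁/(r − g), the implied growth is g = r − D₁/P₀.
g = 0.1011 − 5.59/88.80 = 0.1011 − 0.06295 = 0.03815

3.81%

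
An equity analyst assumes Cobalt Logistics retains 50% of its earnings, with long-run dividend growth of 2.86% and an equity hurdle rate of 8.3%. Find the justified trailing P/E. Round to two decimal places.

Payout ratio b = 1 − 0.50 = 0.50.
Justified trailing P/E = b(1+g)/(r−g) = 0.50×(1+0.0286)/(0.083−0.0286) = 9.4540

9.45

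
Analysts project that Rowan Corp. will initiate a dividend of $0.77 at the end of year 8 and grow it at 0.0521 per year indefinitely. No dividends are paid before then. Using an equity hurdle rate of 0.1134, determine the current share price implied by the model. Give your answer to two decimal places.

Deferred-dividend DDM. At t=7 the remaining stream is a growing perpetuity with first payment D_8 = 0.77.
V_7 = D_8/(r−g) = 0.77/(0.1134−0.0521) = 12.5612
P₀ = V_7/(1+r)^7 = 12.5612/(1+0.1134)^7 = 5.9220

$5.92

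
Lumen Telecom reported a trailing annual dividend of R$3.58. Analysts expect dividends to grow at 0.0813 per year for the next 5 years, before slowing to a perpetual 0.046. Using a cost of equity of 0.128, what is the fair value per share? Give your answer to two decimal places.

R$52.76

Two-stage DDM. Project D₁…D_5 at 0.0813, terminal growth 0.046, discount at r = 0.128.
D_1 = 3.8711
D_2 = 4.1858
D_3 = 4.5261
D_4 = 4.8940
D_5 = 5.2919
Terminal value at t=5: TV = D_6/(r−g) = 5.5354/(0.128−0.046) = 67.5044
P₀ = 3.8711/(1+0.128)^1 + 4.1858/(1+0.128)^2 + 4.5261/(1+0.128)^3 + 4.8940/(1+0.128)^4 + 5.2919/(1+0.128)^5 + 67.5044/(1+0.128)^5 = 52.7604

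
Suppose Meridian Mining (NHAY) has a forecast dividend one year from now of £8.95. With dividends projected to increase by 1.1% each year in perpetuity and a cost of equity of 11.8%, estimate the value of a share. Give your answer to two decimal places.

£83.64

Gordon growth model: P₀ = D₁/(r − g), with D₁ = 8.95 given directly.
P₀ = 8.9500 / (0.118 − 0.011) = 8.9500 / 0.107 = 83.6449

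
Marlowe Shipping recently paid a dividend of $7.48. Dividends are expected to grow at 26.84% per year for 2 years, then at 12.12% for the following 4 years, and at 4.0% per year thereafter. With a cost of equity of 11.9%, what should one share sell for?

Three-stage DDM. Project D₁…D_6; terminal Gordon value at t=6 with g = 0.04; discount at r = 0.119.
D_1 = 9.4876
D_2 = 12.0341
D_3 = 13.4926
D_4 = 15.1280
D_5 = 16.9615
D_6 = 19.0172
TV_6 = 19.7779/(0.119−0.04) = 250.3529
P₀ = Σ Dₜ/(1+r)ᵗ + TV_6/(1+r)^6 = 184.2396

$184.24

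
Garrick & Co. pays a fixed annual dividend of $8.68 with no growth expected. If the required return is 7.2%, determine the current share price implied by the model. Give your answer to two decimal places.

Zero-growth DDM (perpetuity): P₀ = D/r = 8.68 / 0.072 = 120.5556

$120.56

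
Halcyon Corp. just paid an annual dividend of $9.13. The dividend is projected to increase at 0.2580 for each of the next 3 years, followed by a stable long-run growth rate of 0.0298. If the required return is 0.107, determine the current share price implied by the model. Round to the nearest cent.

Two-stage DDM. Project D₁…D_3 at 0.258, terminal growth 0.0298, discount at r = 0.107.
D_1 = 11.4855
D_2 = 14.4488
D_3 = 18.1766
Terminal value at t=3: TV = D_4/(r−g) = 18.7183/(0.107−0.0298) = 242.4646
P₀ = 11.4855/(1+0.107)^1 + 14.4488/(1+0.107)^2 + 18.1766/(1+0.107)^3 + 242.4646/(1+0.107)^3 = 214.2982

$214.30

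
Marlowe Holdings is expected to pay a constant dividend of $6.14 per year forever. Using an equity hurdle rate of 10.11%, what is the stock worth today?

$60.73

Zero-growth DDM (perpetuity): P₀ = D/r = 6.14 / 0.1011 = 60.7319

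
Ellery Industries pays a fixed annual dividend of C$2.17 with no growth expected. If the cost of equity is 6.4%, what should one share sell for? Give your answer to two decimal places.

C$33.91

Zero-growth DDM (perpetuity): P₀ = D/r = 2.17 / 0.064 = 33.9062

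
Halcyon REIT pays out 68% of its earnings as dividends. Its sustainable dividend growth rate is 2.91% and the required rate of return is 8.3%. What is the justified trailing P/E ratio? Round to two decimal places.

Justified trailing P/E = b(1+g)/(r−g) = 0.68×(1+0.0291)/(0.083−0.0291) = 12.9831

12.98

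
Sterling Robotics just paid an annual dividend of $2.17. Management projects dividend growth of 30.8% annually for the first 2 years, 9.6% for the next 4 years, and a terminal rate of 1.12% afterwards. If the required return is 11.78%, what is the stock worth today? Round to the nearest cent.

$42.88

Three-stage DDM. Project D₁…D_6; terminal Gordon value at t=6 with g = 0.0112; discount at r = 0.1178.
D_1 = 2.8384
D_2 = 3.7126
D_3 = 4.0690
D_4 = 4.4596
D_5 = 4.8877
D_6 = 5.3569
TV_6 = 5.4169/(0.1178−0.0112) = 50.8156
P₀ = Σ Dₜ/(1+r)ᵗ + TV_6/(1+r)^6 = 42.8778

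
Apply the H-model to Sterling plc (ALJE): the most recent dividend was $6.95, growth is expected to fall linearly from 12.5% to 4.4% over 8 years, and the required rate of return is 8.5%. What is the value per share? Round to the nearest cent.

H-model: P₀ = D₀[(1+g_L) + H(g_S−g_L)]/(r−g_L), with H = 8/2 = 4.
P₀ = 6.95 × [(1+0.044) + 4×(0.125−0.044)] / (0.085−0.044)
   = 6.95 × 1.3680 / 0.041 = 231.8927

$231.89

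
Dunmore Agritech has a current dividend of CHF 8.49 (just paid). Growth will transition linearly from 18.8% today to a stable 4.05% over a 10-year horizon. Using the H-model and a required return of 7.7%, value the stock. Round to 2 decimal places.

CHF 413.57

H-model: P₀ = D₀[(1+g_L) + H(g_S−g_L)]/(r−g_L), with H = 10/2 = 5.
P₀ = 8.49 × [(1+0.0405) + 5×(0.188−0.0405)] / (0.077−0.0405)
   = 8.49 × 1.7780 / 0.0365 = 413.5677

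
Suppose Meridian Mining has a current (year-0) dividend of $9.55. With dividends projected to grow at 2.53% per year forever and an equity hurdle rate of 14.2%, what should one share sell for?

$83.90

Gordon growth model: P₀ = D₁/(r − g). D₁ = 9.55 × (1 + 0.0253) = 9.7916.
P₀ = 9.7916 / (0.142 − 0.0253) = 9.7916 / 0.1167 = 83.9042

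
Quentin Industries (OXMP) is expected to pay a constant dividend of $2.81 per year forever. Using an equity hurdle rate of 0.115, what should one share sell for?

$24.43

Zero-growth DDM (perpetuity): P₀ = D/r = 2.81 / 0.115 = 24.4348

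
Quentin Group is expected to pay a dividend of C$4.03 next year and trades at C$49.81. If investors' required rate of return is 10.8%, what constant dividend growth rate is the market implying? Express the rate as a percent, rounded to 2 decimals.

2.71%

From P₀ = D₁/(r − g), the implied growth is g = r − D₁/P₀.
g = 0.108 − 4.03/49.81 = 0.108 − 0.08091 = 0.02709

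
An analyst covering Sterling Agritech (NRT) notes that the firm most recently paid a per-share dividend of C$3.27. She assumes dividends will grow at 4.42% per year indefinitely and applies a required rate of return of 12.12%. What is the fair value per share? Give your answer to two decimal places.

Gordon growth model: P₀ = D₁/(r − g). D₁ = 3.27 × (1 + 0.0442) = 3.4145.
P₀ = 3.4145 / (0.1212 − 0.0442) = 3.4145 / 0.077 = 44.3446

C$44.34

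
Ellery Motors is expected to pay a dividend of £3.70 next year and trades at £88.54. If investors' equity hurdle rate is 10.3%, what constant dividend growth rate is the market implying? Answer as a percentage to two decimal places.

6.12%

From P₀ = D₁/(r − g), the implied growth is g = r − D₁/P₀.
g = 0.103 − 3.70/88.54 = 0.103 − 0.04179 = 0.06121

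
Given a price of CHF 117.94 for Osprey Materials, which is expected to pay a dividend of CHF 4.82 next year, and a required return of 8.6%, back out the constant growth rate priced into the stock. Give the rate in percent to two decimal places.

From P₀ = D₁/(r − g), the implied growth is g = r − D₁/P₀.
g = 0.086 − 4.82/117.94 = 0.086 − 0.04087 = 0.04513

4.51%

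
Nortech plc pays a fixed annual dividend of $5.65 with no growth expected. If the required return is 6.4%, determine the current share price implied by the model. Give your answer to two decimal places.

Zero-growth DDM (perpetuity): P₀ = D/r = 5.65 / 0.064 = 88.2812

$88.28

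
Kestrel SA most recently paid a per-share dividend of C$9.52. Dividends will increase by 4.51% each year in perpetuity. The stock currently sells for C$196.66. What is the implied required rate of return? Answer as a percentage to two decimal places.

Rearranging the constant-growth DDM: r = D₁/P₀ + g.
D₁ = 9.52 × (1 + 0.0451) = 9.9494.
r = 9.9494 / 196.66 + 0.0451 = 0.05059 + 0.0451 = 0.09569

9.57%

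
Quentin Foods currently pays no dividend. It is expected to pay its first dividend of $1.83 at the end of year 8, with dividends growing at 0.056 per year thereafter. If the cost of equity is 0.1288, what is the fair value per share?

Deferred-dividend DDM. At t=7 the remaining stream is a growing perpetuity with first payment D_8 = 1.83.
V_7 = D_8/(r−g) = 1.83/(0.1288−0.056) = 25.1374
P₀ = V_7/(1+r)^7 = 25.1374/(1+0.1288)^7 = 10.7647

$10.76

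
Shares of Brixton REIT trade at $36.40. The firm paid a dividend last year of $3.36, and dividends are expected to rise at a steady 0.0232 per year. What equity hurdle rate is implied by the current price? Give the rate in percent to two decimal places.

11.76%

Rearranging the constant-growth DDM: r = D₁/P₀ + g.
D₁ = 3.36 × (1 + 0.0232) = 3.4380.
r = 3.4380 / 36.40 + 0.0232 = 0.09445 + 0.0232 = 0.11765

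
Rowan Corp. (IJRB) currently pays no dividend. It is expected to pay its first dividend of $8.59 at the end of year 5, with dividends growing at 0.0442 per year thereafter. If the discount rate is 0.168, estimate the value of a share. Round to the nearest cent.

Deferred-dividend DDM. At t=4 the remaining stream is a growing perpetuity with first payment D_5 = 8.59.
V_4 = D_5/(r−g) = 8.59/(0.168−0.0442) = 69.3861
P₀ = V_4/(1+r)^4 = 69.3861/(1+0.168)^4 = 37.2822

$37.28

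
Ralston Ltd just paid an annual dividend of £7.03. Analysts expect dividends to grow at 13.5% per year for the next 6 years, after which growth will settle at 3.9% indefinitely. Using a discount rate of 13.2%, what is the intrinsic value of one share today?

Two-stage DDM. Project D₁…D_6 at 0.135, terminal growth 0.039, discount at r = 0.132.
D_1 = 7.9790
D_2 = 9.0562
D_3 = 10.2788
D_4 = 11.6665
D_5 = 13.2414
D_6 = 15.0290
Terminal value at t=6: TV = D_7/(r−g) = 15.6151/(0.132−0.039) = 167.9048
P₀ = 7.9790/(1+0.132)^1 + 9.0562/(1+0.132)^2 + 10.2788/(1+0.132)^3 + 11.6665/(1+0.132)^4 + 13.2414/(1+0.132)^5 + 15.0290/(1+0.132)^6 + 167.9048/(1+0.132)^6 = 122.3696

£122.37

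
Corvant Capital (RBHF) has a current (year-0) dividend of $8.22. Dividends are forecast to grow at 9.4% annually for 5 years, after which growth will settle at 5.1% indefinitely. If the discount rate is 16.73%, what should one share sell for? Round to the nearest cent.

Two-stage DDM. Project D₁…D_5 at 0.094, terminal growth 0.051, discount at r = 0.1673.
D_1 = 8.9927
D_2 = 9.8380
D_3 = 10.7628
D_4 = 11.7745
D_5 = 12.8813
Terminal value at t=5: TV = D_6/(r−g) = 13.5382/(0.1673−0.051) = 116.4076
P₀ = 8.9927/(1+0.1673)^1 + 9.8380/(1+0.1673)^2 + 10.7628/(1+0.1673)^3 + 11.7745/(1+0.1673)^4 + 12.8813/(1+0.1673)^5 + 116.4076/(1+0.1673)^5 = 87.6876

$87.69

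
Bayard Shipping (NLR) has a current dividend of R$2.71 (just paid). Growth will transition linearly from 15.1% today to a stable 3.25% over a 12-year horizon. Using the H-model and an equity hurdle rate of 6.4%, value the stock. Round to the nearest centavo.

H-model: P₀ = D₀[(1+g_L) + H(g_S−g_L)]/(r−g_L), with H = 12/2 = 6.
P₀ = 2.71 × [(1+0.0325) + 6×(0.151−0.0325)] / (0.064−0.0325)
   = 2.71 × 1.7435 / 0.0315 = 149.9963

R$150.00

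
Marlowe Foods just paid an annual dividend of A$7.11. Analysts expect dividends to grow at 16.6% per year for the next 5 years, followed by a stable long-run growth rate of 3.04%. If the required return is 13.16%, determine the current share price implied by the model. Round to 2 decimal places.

Two-stage DDM. Project D₁…D_5 at 0.166, terminal growth 0.0304, discount at r = 0.1316.
D_1 = 8.2903
D_2 = 9.6664
D_3 = 11.2711
D_4 = 13.1421
D_5 = 15.3237
Terminal value at t=5: TV = D_6/(r−g) = 15.7895/(0.1316−0.0304) = 156.0227
P₀ = 8.2903/(1+0.1316)^1 + 9.6664/(1+0.1316)^2 + 11.2711/(1+0.1316)^3 + 13.1421/(1+0.1316)^4 + 15.3237/(1+0.1316)^5 + 156.0227/(1+0.1316)^5 = 123.0124

A$123.01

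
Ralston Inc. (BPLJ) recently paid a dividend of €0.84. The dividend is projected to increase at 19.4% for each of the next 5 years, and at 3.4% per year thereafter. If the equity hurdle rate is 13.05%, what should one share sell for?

Two-stage DDM. Project D₁…D_5 at 0.194, terminal growth 0.034, discount at r = 0.1305.
D_1 = 1.0030
D_2 = 1.1975
D_3 = 1.4299
D_4 = 1.7072
D_5 = 2.0385
Terminal value at t=5: TV = D_6/(r−g) = 2.1078/(0.1305−0.034) = 21.8421
P₀ = 1.0030/(1+0.1305)^1 + 1.1975/(1+0.1305)^2 + 1.4299/(1+0.1305)^3 + 1.7072/(1+0.1305)^4 + 2.0385/(1+0.1305)^5 + 21.8421/(1+0.1305)^5 = 16.7918

€16.79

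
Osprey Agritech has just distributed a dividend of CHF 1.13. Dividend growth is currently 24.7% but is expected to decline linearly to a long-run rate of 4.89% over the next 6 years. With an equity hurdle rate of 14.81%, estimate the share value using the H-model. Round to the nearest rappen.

CHF 18.72

H-model: P₀ = D₀[(1+g_L) + H(g_S−g_L)]/(r−g_L), with H = 6/2 = 3.
P₀ = 1.13 × [(1+0.0489) + 3×(0.247−0.0489)] / (0.1481−0.0489)
   = 1.13 × 1.6432 / 0.0992 = 18.7179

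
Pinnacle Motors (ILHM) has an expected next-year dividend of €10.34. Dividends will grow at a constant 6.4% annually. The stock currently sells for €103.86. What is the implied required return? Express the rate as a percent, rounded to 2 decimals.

Rearranging the constant-growth DDM: r = D₁/P₀ + g.
r = 10.3400 / 103.86 + 0.064 = 0.09956 + 0.064 = 0.16356

16.36%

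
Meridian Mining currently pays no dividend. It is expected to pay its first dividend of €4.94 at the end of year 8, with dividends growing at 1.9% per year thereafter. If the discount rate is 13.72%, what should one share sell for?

€16.99

Deferred-dividend DDM. At t=7 the remaining stream is a growing perpetuity with first payment D_8 = 4.94.
V_7 = D_8/(r−g) = 4.94/(0.1372−0.019) = 41.7936
P₀ = V_7/(1+r)^7 = 41.7936/(1+0.1372)^7 = 16.9923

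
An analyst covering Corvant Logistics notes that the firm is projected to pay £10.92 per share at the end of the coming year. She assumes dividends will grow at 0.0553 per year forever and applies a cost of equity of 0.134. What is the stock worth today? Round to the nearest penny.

Gordon growth model: P₀ = D₁/(r − g), with D₁ = 10.92 given directly.
P₀ = 10.9200 / (0.134 − 0.0553) = 10.9200 / 0.0787 = 138.7548

£138.75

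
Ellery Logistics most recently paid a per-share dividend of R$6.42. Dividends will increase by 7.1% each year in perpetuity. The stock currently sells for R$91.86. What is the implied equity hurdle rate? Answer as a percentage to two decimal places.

14.59%

Rearranging the constant-growth DDM: r = D₁/P₀ + g.
D₁ = 6.42 × (1 + 0.071) = 6.8758.
r = 6.8758 / 91.86 + 0.071 = 0.07485 + 0.071 = 0.14585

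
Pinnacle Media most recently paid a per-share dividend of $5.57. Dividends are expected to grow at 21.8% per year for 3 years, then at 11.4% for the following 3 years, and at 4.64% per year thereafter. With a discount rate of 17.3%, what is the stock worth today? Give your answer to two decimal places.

$79.06

Three-stage DDM. Project D₁…D_6; terminal Gordon value at t=6 with g = 0.0464; discount at r = 0.173.
D_1 = 6.7843
D_2 = 8.2632
D_3 = 10.0646
D_4 = 11.2120
D_5 = 12.4901
D_6 = 13.9140
TV_6 = 14.5596/(0.173−0.0464) = 115.0050
P₀ = Σ Dₜ/(1+r)ᵗ + TV_6/(1+r)^6 = 79.0632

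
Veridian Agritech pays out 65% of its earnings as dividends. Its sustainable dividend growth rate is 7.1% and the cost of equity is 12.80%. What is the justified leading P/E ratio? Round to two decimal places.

11.40

Justified leading P/E = b/(r−g) = 0.65/(0.128−0.071) = 11.4035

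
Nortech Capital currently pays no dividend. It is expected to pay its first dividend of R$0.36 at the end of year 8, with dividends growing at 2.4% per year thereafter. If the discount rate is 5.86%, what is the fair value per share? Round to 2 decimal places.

Deferred-dividend DDM. At t=7 the remaining stream is a growing perpetuity with first payment D_8 = 0.36.
V_7 = D_8/(r−g) = 0.36/(0.0586−0.024) = 10.4046
P₀ = V_7/(1+r)^7 = 10.4046/(1+0.0586)^7 = 6.9840

R$6.98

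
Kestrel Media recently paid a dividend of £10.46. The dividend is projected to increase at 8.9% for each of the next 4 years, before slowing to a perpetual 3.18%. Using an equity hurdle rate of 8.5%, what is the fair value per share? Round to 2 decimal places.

Two-stage DDM. Project D₁…D_4 at 0.089, terminal growth 0.0318, discount at r = 0.085.
D_1 = 11.3909
D_2 = 12.4047
D_3 = 13.5088
D_4 = 14.7110
Terminal value at t=4: TV = D_5/(r−g) = 15.1788/(0.085−0.0318) = 285.3166
P₀ = 11.3909/(1+0.085)^1 + 12.4047/(1+0.085)^2 + 13.5088/(1+0.085)^3 + 14.7110/(1+0.085)^4 + 285.3166/(1+0.085)^4 = 248.1042

£248.10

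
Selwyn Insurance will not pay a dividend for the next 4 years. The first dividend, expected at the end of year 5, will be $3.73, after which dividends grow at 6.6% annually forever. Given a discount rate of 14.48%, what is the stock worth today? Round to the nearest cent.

Deferred-dividend DDM. At t=4 the remaining stream is a growing perpetuity with first payment D_5 = 3.73.
V_4 = D_5/(r−g) = 3.73/(0.1448−0.066) = 47.3350
P₀ = V_4/(1+r)^4 = 47.3350/(1+0.1448)^4 = 27.5590

$27.56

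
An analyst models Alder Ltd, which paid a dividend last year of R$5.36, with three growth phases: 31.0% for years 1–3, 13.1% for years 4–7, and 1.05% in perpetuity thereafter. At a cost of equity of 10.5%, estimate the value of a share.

R$165.50

Three-stage DDM. Project D₁…D_7; terminal Gordon value at t=7 with g = 0.0105; discount at r = 0.105.
D_1 = 7.0216
D_2 = 9.1983
D_3 = 12.0498
D_4 = 13.6283
D_5 = 15.4136
D_6 = 17.4328
D_7 = 19.7165
TV_7 = 19.9235/(0.105−0.0105) = 210.8306
P₀ = Σ Dₜ/(1+r)ᵗ + TV_7/(1+r)^7 = 165.5020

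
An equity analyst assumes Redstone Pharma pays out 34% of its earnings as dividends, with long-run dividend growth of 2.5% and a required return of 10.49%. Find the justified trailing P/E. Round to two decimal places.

4.36

Justified trailing P/E = b(1+g)/(r−g) = 0.34×(1+0.025)/(0.1049−0.025) = 4.3617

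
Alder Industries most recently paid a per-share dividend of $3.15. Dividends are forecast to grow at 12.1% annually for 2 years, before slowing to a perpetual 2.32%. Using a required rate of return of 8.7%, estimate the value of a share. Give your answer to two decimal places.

Two-stage DDM. Project D₁…D_2 at 0.121, terminal growth 0.0232, discount at r = 0.087.
D_1 = 3.5311
D_2 = 3.9584
Terminal value at t=2: TV = D_3/(r−g) = 4.0503/(0.087−0.0232) = 63.4836
P₀ = 3.5311/(1+0.087)^1 + 3.9584/(1+0.087)^2 + 63.4836/(1+0.087)^2 = 60.3269

$60.33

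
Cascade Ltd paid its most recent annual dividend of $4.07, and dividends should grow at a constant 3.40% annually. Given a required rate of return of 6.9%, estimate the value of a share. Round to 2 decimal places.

Gordon growth model: P₀ = D₁/(r − g). D₁ = 4.07 × (1 + 0.034) = 4.2084.
P₀ = 4.2084 / (0.069 − 0.034) = 4.2084 / 0.035 = 120.2394

$120.24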